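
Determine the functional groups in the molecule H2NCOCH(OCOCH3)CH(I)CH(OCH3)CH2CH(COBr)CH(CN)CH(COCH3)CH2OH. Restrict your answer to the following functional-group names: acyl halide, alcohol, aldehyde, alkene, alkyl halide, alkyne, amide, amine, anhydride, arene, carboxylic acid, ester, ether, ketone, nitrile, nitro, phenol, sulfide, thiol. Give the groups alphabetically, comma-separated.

acyl halide, alcohol, alkyl halide, amide, ester, ether, ketone, nitrile

Reading the structure from left to right:
  H2NCO: –C(=O)NH2: carbonyl C bonded to C and to N → amide (the N is not a separate amine).
  CH(OCOCH3): pendant –OC(=O)CH3: an acyloxy group → ester.
  CH(I): halogen on an sp³ carbon → alkyl halide.
  CH(OCH3): pendant –OCH3: C–O–C with sp³ C, no adjacent C=O → ether.
  CH(COBr): pendant –C(=O)X: carbonyl C bonded to C and halogen → acyl halide.
  CH(CN): pendant –C≡N: nitrile.
  CH(COCH3): pendant –COCH3: carbonyl C bonded to two carbons → ketone.
  CH2OH: –OH on an sp³ carbon → alcohol.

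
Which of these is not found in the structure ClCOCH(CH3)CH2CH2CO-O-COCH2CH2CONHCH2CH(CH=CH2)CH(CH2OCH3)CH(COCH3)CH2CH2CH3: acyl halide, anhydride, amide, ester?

ester

acyl halide: present (ClCO — –C(=O)Cl: carbonyl C bonded to C and to a halogen → acyl halide (not alkyl halide)).
anhydride: present (CH2CO-O-COCH2 — two acyl groups sharing one oxygen, –C(=O)–O–C(=O)– → anhydride).
amide: present (CH2CONHCH2 — –C(=O)–N– linkage → amide (the N is not an amine)).
ester: absent. In CH2CO-O-COCH2, the oxygen bridges two acyl groups, which is an anhydride, not an ester.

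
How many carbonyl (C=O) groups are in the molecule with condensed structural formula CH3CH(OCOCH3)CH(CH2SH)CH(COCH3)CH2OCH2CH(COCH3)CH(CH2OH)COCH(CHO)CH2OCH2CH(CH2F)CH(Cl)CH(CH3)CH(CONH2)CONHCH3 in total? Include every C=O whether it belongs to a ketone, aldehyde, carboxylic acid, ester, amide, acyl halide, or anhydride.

7

CH(OCOCH3): ester, 1 C=O (running total 1).
CH(COCH3): ketone, 1 C=O (running total 2).
CH(COCH3): ketone, 1 C=O (running total 3).
CO: ketone, 1 C=O (running total 4).
CH(CHO): aldehyde, 1 C=O (running total 5).
CH(CONH2): amide, 1 C=O (running total 6).
CONHCH3: amide, 1 C=O (running total 7).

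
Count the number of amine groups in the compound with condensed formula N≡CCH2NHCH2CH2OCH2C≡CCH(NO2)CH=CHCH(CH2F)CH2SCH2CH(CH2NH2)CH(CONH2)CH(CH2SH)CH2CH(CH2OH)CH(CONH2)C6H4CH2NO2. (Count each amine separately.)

2

N≡C–: carbon triple-bonded to nitrogen → nitrile.
C–N–C with sp³ carbons and no adjacent C=O → amine (secondary).
C–O–C with sp³ carbons on both sides and no adjacent C=O → ether.
C≡C triple bond → alkyne.
–NO2 on an sp³ carbon → nitro (the N=O is not a carbonyl).
C=C double bond → alkene.
pendant –CH2X: halogen on sp³ carbon → alkyl halide.
C–S–C linkage → sulfide (thioether).
pendant –CH2NH2: N on sp³ C, no adjacent C=O → amine.
pendant –CONH2: carbonyl C bonded to C and N → amide.
pendant –CH2SH → thiol.
pendant –CH2OH on an sp³ backbone C → alcohol.
pendant –CONH2: carbonyl C bonded to C and N → amide.
para-disubstituted benzene ring → arene.
–NO2 on carbon → nitro group.
Amine appears at: CH2NHCH2, CH(CH2NH2) → 2.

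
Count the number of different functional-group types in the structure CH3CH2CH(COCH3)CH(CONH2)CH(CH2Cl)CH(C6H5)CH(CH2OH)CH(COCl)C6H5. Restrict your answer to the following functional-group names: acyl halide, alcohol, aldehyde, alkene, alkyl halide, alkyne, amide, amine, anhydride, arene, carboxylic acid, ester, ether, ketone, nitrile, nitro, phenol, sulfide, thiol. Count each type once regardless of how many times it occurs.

Reading the structure from left to right:
  CH(COCH3): pendant –COCH3: carbonyl C bonded to two carbons → ketone.
  CH(CONH2): pendant –CONH2: carbonyl C bonded to C and N → amide.
  CH(CH2Cl): pendant –CH2X: halogen on sp³ carbon → alkyl halide.
  CH(C6H5): pendant –C6H5: benzene ring → arene.
  CH(CH2OH): pendant –CH2OH on an sp³ backbone C → alcohol.
  CH(COCl): pendant –C(=O)X: carbonyl C bonded to C and halogen → acyl halide.
  C6H5: –C6H5 phenyl ring → arene.
Distinct types present: acyl halide, alcohol, alkyl halide, amide, arene, ketone.

6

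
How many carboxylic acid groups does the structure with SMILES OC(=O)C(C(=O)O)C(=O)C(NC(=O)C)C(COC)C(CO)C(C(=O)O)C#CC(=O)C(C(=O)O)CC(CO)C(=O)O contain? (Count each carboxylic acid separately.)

5

Working along the chain:
  HOOC: –COOH: carbonyl C bonded to –OH and C → carboxylic acid (the –OH is not a separate alcohol).
  CH(COOH): pendant –COOH: carbonyl C bonded to C and –OH → carboxylic acid.
  CO: –C(=O)– with carbon on both sides → ketone.
  CH(NHCOCH3): pendant –NHC(=O)CH3: N bonded to a carbonyl → amide (not amine).
  CH(CH2OCH3): pendant –CH2OCH3: C–O–C linkage → ether.
  CH(CH2OH): pendant –CH2OH on an sp³ backbone C → alcohol.
  CH(COOH): pendant –COOH: carbonyl C bonded to C and –OH → carboxylic acid.
  C≡C: C≡C triple bond → alkyne.
  CO: –C(=O)– with carbon on both sides → ketone.
  CH(COOH): pendant –COOH: carbonyl C bonded to C and –OH → carboxylic acid.
  CH(CH2OH): pendant –CH2OH on an sp³ backbone C → alcohol.
  COOH: –COOH: carbonyl C bonded to –OH and C → carboxylic acid (the –OH is not a separate alcohol).
Carboxylic acid appears at: HOOC, CH(COOH), CH(COOH), CH(COOH), COOH → 5.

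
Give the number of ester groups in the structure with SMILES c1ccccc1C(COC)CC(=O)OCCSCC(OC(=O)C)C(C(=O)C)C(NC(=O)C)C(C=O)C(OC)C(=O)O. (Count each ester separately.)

2

C6H5– phenyl ring → arene.
pendant –CH2OCH3: C–O–C linkage → ether.
–C(=O)–O–C with C on the carbonyl side → ester.
C–S–C linkage → sulfide (thioether).
pendant –OC(=O)CH3: an acyloxy group → ester.
pendant –COCH3: carbonyl C bonded to two carbons → ketone.
pendant –NHC(=O)CH3: N bonded to a carbonyl → amide (not amine).
pendant –CHO: carbonyl C bonded to C and H → aldehyde.
pendant –OCH3: C–O–C with sp³ C, no adjacent C=O → ether.
–COOH: carbonyl C bonded to –OH and C → carboxylic acid (the –OH is not a separate alcohol).
Ester appears at: CH2COOCH2, CH(OCOCH3) → 2.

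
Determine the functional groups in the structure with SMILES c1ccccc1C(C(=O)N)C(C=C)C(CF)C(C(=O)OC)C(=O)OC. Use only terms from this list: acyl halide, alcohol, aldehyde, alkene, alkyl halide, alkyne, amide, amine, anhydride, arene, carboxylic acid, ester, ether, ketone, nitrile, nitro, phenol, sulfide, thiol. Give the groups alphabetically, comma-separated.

alkene, alkyl halide, amide, arene, ester

Taking each segment in turn:
  C6H5: C6H5– phenyl ring → arene.
  CH(CONH2): pendant –CONH2: carbonyl C bonded to C and N → amide.
  CH(CH=CH2): pendant –CH=CH2: C=C double bond → alkene.
  CH(CH2F): pendant –CH2X: halogen on sp³ carbon → alkyl halide.
  CH(COOCH3): pendant –COOCH3: carbonyl C bonded to C and –OCH3 → ester.
  COOCH3: –C(=O)OCH3: carbonyl C bonded to C and to –OCH3 → ester (not ketone + ether).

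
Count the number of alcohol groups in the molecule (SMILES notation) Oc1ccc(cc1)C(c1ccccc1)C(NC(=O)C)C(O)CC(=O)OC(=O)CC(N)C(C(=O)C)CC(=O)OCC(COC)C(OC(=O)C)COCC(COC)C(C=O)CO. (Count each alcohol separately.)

Working along the chain:
  HOC6H4: –OH attached directly to an aromatic ring → phenol (not alcohol); the ring itself is an arene.
  CH(C6H5): pendant –C6H5: benzene ring → arene.
  CH(NHCOCH3): pendant –NHC(=O)CH3: N bonded to a carbonyl → amide (not amine).
  CH(OH): –OH on an sp³ carbon → alcohol (secondary).
  CH2CO-O-COCH2: two acyl groups sharing one oxygen, –C(=O)–O–C(=O)– → anhydride.
  CH(NH2): –NH2 on an sp³ carbon with no adjacent C=O → amine.
  CH(COCH3): pendant –COCH3: carbonyl C bonded to two carbons → ketone.
  CH2COOCH2: –C(=O)–O–C with C on the carbonyl side → ester.
  CH(CH2OCH3): pendant –CH2OCH3: C–O–C linkage → ether.
  CH(OCOCH3): pendant –OC(=O)CH3: an acyloxy group → ester.
  CH2OCH2: C–O–C with sp³ carbons on both sides and no adjacent C=O → ether.
  CH(CH2OCH3): pendant –CH2OCH3: C–O–C linkage → ether.
  CH(CHO): pendant –CHO: carbonyl C bonded to C and H → aldehyde.
  CH2OH: –OH on an sp³ carbon → alcohol.
Alcohol appears at: CH(OH), CH2OH → 2.

2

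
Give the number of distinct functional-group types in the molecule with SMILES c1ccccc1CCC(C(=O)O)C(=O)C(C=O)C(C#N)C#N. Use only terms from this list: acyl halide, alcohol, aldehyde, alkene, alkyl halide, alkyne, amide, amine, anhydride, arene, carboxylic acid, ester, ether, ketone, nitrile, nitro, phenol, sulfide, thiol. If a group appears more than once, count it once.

C6H5– phenyl ring → arene.
pendant –COOH: carbonyl C bonded to C and –OH → carboxylic acid.
–C(=O)– with carbon on both sides → ketone.
pendant –CHO: carbonyl C bonded to C and H → aldehyde.
pendant –C≡N: nitrile.
–C≡N: carbon triple-bonded to nitrogen → nitrile.
Distinct types present: aldehyde, arene, carboxylic acid, ketone, nitrile.

5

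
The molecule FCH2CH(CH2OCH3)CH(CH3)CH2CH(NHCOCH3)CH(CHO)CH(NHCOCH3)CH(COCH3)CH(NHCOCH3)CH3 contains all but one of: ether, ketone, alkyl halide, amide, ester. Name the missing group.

alkyl halide: present (FCH2 — halogen on an sp³ carbon → alkyl halide).
ether: present (CH(CH2OCH3) — pendant –CH2OCH3: C–O–C linkage → ether).
amide: present (CH(NHCOCH3) — pendant –NHC(=O)CH3: N bonded to a carbonyl → amide (not amine)).
ketone: present (CH(COCH3) — pendant –COCH3: carbonyl C bonded to two carbons → ketone).
ester: no segment matches this pattern.

ester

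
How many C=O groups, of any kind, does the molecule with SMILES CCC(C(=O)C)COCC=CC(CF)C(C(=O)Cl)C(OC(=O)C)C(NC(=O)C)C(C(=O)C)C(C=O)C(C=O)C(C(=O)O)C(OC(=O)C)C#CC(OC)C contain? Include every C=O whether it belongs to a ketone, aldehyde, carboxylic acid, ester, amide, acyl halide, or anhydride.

CH(COCH3): ketone, 1 C=O (running total 1).
CH(COCl): acyl halide, 1 C=O (running total 2).
CH(OCOCH3): ester, 1 C=O (running total 3).
CH(NHCOCH3): amide, 1 C=O (running total 4).
CH(COCH3): ketone, 1 C=O (running total 5).
CH(CHO): aldehyde, 1 C=O (running total 6).
CH(CHO): aldehyde, 1 C=O (running total 7).
CH(COOH): carboxylic acid, 1 C=O (running total 8).
CH(OCOCH3): ester, 1 C=O (running total 9).

9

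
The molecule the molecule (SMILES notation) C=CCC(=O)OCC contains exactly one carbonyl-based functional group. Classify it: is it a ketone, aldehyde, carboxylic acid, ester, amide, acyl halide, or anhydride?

The carbonyl is in the COOCH2CH3 segment: –C(=O)OCH2CH3: carbonyl C bonded to C and to –OEt → ester.

ester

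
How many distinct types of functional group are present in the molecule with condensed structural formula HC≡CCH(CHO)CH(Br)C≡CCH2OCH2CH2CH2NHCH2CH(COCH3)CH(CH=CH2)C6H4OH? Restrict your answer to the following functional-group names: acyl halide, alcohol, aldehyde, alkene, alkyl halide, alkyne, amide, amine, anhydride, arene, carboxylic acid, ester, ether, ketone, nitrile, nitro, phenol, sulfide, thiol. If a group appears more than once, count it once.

9

Reading the structure from left to right:
  HC≡C: C≡C triple bond → alkyne.
  CH(CHO): pendant –CHO: carbonyl C bonded to C and H → aldehyde.
  CH(Br): halogen on an sp³ carbon → alkyl halide.
  C≡C: C≡C triple bond → alkyne.
  CH2OCH2: C–O–C with sp³ carbons on both sides and no adjacent C=O → ether.
  CH2NHCH2: C–N–C with sp³ carbons and no adjacent C=O → amine (secondary).
  CH(COCH3): pendant –COCH3: carbonyl C bonded to two carbons → ketone.
  CH(CH=CH2): pendant –CH=CH2: C=C double bond → alkene.
  C6H4OH: –OH attached directly to an aromatic ring → phenol (not alcohol); the ring itself is an arene.
Distinct types present: aldehyde, alkene, alkyl halide, alkyne, amine, arene, ether, ketone, phenol.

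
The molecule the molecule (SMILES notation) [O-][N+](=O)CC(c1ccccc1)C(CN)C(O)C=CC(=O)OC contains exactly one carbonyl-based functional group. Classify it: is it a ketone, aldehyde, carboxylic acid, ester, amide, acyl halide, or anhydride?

The carbonyl is in the COOCH3 segment: –C(=O)OCH3: carbonyl C bonded to C and to –OCH3 → ester (not ketone + ether).

ester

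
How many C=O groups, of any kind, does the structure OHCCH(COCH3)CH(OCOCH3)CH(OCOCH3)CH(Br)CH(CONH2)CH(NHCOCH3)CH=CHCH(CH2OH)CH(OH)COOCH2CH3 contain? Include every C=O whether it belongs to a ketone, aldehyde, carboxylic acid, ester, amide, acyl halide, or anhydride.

OHC: aldehyde, 1 C=O (running total 1).
CH(COCH3): ketone, 1 C=O (running total 2).
CH(OCOCH3): ester, 1 C=O (running total 3).
CH(OCOCH3): ester, 1 C=O (running total 4).
CH(CONH2): amide, 1 C=O (running total 5).
CH(NHCOCH3): amide, 1 C=O (running total 6).
COOCH2CH3: ester, 1 C=O (running total 7).

7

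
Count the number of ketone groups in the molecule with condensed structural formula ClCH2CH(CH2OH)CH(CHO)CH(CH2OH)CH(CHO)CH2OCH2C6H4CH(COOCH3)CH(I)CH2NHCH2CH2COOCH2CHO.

0

Working along the chain:
  ClCH2: halogen on an sp³ carbon → alkyl halide.
  CH(CH2OH): pendant –CH2OH on an sp³ backbone C → alcohol.
  CH(CHO): pendant –CHO: carbonyl C bonded to C and H → aldehyde.
  CH(CH2OH): pendant –CH2OH on an sp³ backbone C → alcohol.
  CH(CHO): pendant –CHO: carbonyl C bonded to C and H → aldehyde.
  CH2OCH2: C–O–C with sp³ carbons on both sides and no adjacent C=O → ether.
  C6H4: para-disubstituted benzene ring → arene.
  CH(COOCH3): pendant –COOCH3: carbonyl C bonded to C and –OCH3 → ester.
  CH(I): halogen on an sp³ carbon → alkyl halide.
  CH2NHCH2: C–N–C with sp³ carbons and no adjacent C=O → amine (secondary).
  CH2COOCH2: –C(=O)–O–C with C on the carbonyl side → ester.
  CHO: terminal –CHO: carbonyl C bonded to H and C → aldehyde.
No segment is a ketone: CH(CHO) is aldehyde, not ketone; CH(CHO) is aldehyde, not ketone; CH(COOCH3) is ester, not ketone. → 0.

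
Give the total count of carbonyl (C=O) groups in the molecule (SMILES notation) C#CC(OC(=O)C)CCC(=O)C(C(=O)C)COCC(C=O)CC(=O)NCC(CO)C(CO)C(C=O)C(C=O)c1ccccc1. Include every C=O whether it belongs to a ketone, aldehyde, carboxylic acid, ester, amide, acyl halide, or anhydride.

CH(OCOCH3): ester, 1 C=O (running total 1).
CO: ketone, 1 C=O (running total 2).
CH(COCH3): ketone, 1 C=O (running total 3).
CH(CHO): aldehyde, 1 C=O (running total 4).
CH2CONHCH2: amide, 1 C=O (running total 5).
CH(CHO): aldehyde, 1 C=O (running total 6).
CH(CHO): aldehyde, 1 C=O (running total 7).

7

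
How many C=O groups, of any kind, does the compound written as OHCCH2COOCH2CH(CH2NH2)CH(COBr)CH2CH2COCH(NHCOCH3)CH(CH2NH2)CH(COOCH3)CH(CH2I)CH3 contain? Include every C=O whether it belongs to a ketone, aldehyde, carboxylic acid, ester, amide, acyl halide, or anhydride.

OHC: aldehyde, 1 C=O (running total 1).
CH2COOCH2: ester, 1 C=O (running total 2).
CH(COBr): acyl halide, 1 C=O (running total 3).
CO: ketone, 1 C=O (running total 4).
CH(NHCOCH3): amide, 1 C=O (running total 5).
CH(COOCH3): ester, 1 C=O (running total 6).

6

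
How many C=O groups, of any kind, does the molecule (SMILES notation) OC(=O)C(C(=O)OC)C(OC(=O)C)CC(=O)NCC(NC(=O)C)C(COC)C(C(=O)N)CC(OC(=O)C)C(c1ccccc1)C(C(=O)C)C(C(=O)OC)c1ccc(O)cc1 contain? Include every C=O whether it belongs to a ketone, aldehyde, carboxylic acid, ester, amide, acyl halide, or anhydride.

HOOC: carboxylic acid, 1 C=O (running total 1).
CH(COOCH3): ester, 1 C=O (running total 2).
CH(OCOCH3): ester, 1 C=O (running total 3).
CH2CONHCH2: amide, 1 C=O (running total 4).
CH(NHCOCH3): amide, 1 C=O (running total 5).
CH(CONH2): amide, 1 C=O (running total 6).
CH(OCOCH3): ester, 1 C=O (running total 7).
CH(COCH3): ketone, 1 C=O (running total 8).
CH(COOCH3): ester, 1 C=O (running total 9).

9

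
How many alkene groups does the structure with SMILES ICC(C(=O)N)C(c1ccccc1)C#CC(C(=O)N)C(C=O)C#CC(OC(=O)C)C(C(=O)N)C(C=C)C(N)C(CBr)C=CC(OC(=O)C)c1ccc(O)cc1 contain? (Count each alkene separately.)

halogen on an sp³ carbon → alkyl halide.
pendant –CONH2: carbonyl C bonded to C and N → amide.
pendant –C6H5: benzene ring → arene.
C≡C triple bond → alkyne.
pendant –CONH2: carbonyl C bonded to C and N → amide.
pendant –CHO: carbonyl C bonded to C and H → aldehyde.
C≡C triple bond → alkyne.
pendant –OC(=O)CH3: an acyloxy group → ester.
pendant –CONH2: carbonyl C bonded to C and N → amide.
pendant –CH=CH2: C=C double bond → alkene.
–NH2 on an sp³ carbon with no adjacent C=O → amine.
pendant –CH2X: halogen on sp³ carbon → alkyl halide.
C=C double bond → alkene.
pendant –OC(=O)CH3: an acyloxy group → ester.
–OH attached directly to an aromatic ring → phenol (not alcohol); the ring itself is an arene.
Alkene appears at: CH(CH=CH2), CH=CH → 2.

2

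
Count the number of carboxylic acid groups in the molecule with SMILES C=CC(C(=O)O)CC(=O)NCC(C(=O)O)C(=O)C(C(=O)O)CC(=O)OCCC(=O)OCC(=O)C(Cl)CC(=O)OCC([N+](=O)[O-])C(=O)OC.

3

C=C double bond → alkene.
pendant –COOH: carbonyl C bonded to C and –OH → carboxylic acid.
–C(=O)–N– linkage → amide (the N is not an amine).
pendant –COOH: carbonyl C bonded to C and –OH → carboxylic acid.
–C(=O)– with carbon on both sides → ketone.
pendant –COOH: carbonyl C bonded to C and –OH → carboxylic acid.
–C(=O)–O–C with C on the carbonyl side → ester.
–C(=O)–O–C with C on the carbonyl side → ester.
–C(=O)– with carbon on both sides → ketone.
halogen on an sp³ carbon → alkyl halide.
–C(=O)–O–C with C on the carbonyl side → ester.
–NO2 on an sp³ carbon → nitro (the N=O is not a carbonyl).
–C(=O)OCH3: carbonyl C bonded to C and to –OCH3 → ester (not ketone + ether).
Carboxylic acid appears at: CH(COOH), CH(COOH), CH(COOH) → 3.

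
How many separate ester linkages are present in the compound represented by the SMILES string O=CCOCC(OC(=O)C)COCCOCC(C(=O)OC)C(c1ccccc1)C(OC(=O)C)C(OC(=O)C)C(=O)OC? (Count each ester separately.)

5

terminal –CHO: carbonyl C bonded to H and C → aldehyde.
C–O–C with sp³ carbons on both sides and no adjacent C=O → ether.
pendant –OC(=O)CH3: an acyloxy group → ester.
C–O–C with sp³ carbons on both sides and no adjacent C=O → ether.
C–O–C with sp³ carbons on both sides and no adjacent C=O → ether.
pendant –COOCH3: carbonyl C bonded to C and –OCH3 → ester.
pendant –C6H5: benzene ring → arene.
pendant –OC(=O)CH3: an acyloxy group → ester.
pendant –OC(=O)CH3: an acyloxy group → ester.
–C(=O)OCH3: carbonyl C bonded to C and to –OCH3 → ester (not ketone + ether).
Ester appears at: CH(OCOCH3), CH(COOCH3), CH(OCOCH3), CH(OCOCH3), COOCH3 → 5.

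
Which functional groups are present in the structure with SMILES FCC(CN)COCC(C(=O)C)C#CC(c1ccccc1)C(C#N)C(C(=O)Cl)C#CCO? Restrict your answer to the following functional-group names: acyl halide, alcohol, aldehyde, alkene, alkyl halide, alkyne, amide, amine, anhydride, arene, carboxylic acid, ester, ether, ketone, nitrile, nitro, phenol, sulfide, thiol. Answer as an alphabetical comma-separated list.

Taking each segment in turn:
  FCH2: halogen on an sp³ carbon → alkyl halide.
  CH(CH2NH2): pendant –CH2NH2: N on sp³ C, no adjacent C=O → amine.
  CH2OCH2: C–O–C with sp³ carbons on both sides and no adjacent C=O → ether.
  CH(COCH3): pendant –COCH3: carbonyl C bonded to two carbons → ketone.
  C≡C: C≡C triple bond → alkyne.
  CH(C6H5): pendant –C6H5: benzene ring → arene.
  CH(CN): pendant –C≡N: nitrile.
  CH(COCl): pendant –C(=O)X: carbonyl C bonded to C and halogen → acyl halide.
  C≡C: C≡C triple bond → alkyne.
  CH2OH: –OH on an sp³ carbon → alcohol.

acyl halide, alcohol, alkyl halide, alkyne, amine, arene, ether, ketone, nitrile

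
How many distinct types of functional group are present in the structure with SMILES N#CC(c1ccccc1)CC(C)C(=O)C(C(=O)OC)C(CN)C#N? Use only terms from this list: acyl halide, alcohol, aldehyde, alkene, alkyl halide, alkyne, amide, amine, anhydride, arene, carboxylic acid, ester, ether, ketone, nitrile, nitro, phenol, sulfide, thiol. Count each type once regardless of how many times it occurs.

N≡C–: carbon triple-bonded to nitrogen → nitrile.
pendant –C6H5: benzene ring → arene.
–C(=O)– with carbon on both sides → ketone.
pendant –COOCH3: carbonyl C bonded to C and –OCH3 → ester.
pendant –CH2NH2: N on sp³ C, no adjacent C=O → amine.
–C≡N: carbon triple-bonded to nitrogen → nitrile.
Distinct types present: amine, arene, ester, ketone, nitrile.

5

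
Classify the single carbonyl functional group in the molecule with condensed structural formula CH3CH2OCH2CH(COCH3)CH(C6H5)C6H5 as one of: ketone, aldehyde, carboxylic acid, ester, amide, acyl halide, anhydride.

ketone

The carbonyl is in the CH(COCH3) segment: pendant –COCH3: carbonyl C bonded to two carbons → ketone.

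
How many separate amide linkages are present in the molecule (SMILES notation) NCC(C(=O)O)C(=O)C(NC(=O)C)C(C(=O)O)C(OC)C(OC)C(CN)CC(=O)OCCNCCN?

–NH2 on an sp³ carbon with no adjacent C=O → amine.
pendant –COOH: carbonyl C bonded to C and –OH → carboxylic acid.
–C(=O)– with carbon on both sides → ketone.
pendant –NHC(=O)CH3: N bonded to a carbonyl → amide (not amine).
pendant –COOH: carbonyl C bonded to C and –OH → carboxylic acid.
pendant –OCH3: C–O–C with sp³ C, no adjacent C=O → ether.
pendant –OCH3: C–O–C with sp³ C, no adjacent C=O → ether.
pendant –CH2NH2: N on sp³ C, no adjacent C=O → amine.
–C(=O)–O–C with C on the carbonyl side → ester.
C–N–C with sp³ carbons and no adjacent C=O → amine (secondary).
–NH2 on an sp³ carbon with no adjacent C=O → amine.
Amide appears at: CH(NHCOCH3) → 1.

1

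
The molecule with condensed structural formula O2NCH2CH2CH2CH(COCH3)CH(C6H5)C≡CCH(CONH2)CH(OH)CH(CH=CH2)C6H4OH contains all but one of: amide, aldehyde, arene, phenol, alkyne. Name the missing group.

alkyne: present (C≡C — C≡C triple bond → alkyne).
arene: present (CH(C6H5) — pendant –C6H5: benzene ring → arene).
amide: present (CH(CONH2) — pendant –CONH2: carbonyl C bonded to C and N → amide).
phenol: present (C6H4OH — –OH attached directly to an aromatic ring → phenol (not alcohol); the ring itself is an arene).
aldehyde: absent. In CH(COCH3), the carbonyl carbon is bonded to two carbons, so it is a ketone, not an aldehyde.

aldehyde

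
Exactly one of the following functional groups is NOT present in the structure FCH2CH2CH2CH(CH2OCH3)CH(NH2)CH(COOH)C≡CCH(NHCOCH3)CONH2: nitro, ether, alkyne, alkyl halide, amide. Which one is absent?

alkyne: present (C≡C — C≡C triple bond → alkyne).
alkyl halide: present (FCH2 — halogen on an sp³ carbon → alkyl halide).
ether: present (CH(CH2OCH3) — pendant –CH2OCH3: C–O–C linkage → ether).
amide: present (CH(NHCOCH3) — pendant –NHC(=O)CH3: N bonded to a carbonyl → amide (not amine)).
nitro: no segment matches this pattern.

nitro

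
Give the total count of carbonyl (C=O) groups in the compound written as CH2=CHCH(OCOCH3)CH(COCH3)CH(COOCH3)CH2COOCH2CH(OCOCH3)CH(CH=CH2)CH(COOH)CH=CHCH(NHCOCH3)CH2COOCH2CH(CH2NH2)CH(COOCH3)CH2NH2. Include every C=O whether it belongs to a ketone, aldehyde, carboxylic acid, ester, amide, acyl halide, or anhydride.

CH(OCOCH3): ester, 1 C=O (running total 1).
CH(COCH3): ketone, 1 C=O (running total 2).
CH(COOCH3): ester, 1 C=O (running total 3).
CH2COOCH2: ester, 1 C=O (running total 4).
CH(OCOCH3): ester, 1 C=O (running total 5).
CH(COOH): carboxylic acid, 1 C=O (running total 6).
CH(NHCOCH3): amide, 1 C=O (running total 7).
CH2COOCH2: ester, 1 C=O (running total 8).
CH(COOCH3): ester, 1 C=O (running total 9).

9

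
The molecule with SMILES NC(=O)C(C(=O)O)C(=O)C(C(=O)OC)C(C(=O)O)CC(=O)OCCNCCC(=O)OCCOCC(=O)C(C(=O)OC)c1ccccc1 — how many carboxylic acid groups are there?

2

Working along the chain:
  H2NCO: –C(=O)NH2: carbonyl C bonded to C and to N → amide (the N is not a separate amine).
  CH(COOH): pendant –COOH: carbonyl C bonded to C and –OH → carboxylic acid.
  CO: –C(=O)– with carbon on both sides → ketone.
  CH(COOCH3): pendant –COOCH3: carbonyl C bonded to C and –OCH3 → ester.
  CH(COOH): pendant –COOH: carbonyl C bonded to C and –OH → carboxylic acid.
  CH2COOCH2: –C(=O)–O–C with C on the carbonyl side → ester.
  CH2NHCH2: C–N–C with sp³ carbons and no adjacent C=O → amine (secondary).
  CH2COOCH2: –C(=O)–O–C with C on the carbonyl side → ester.
  CH2OCH2: C–O–C with sp³ carbons on both sides and no adjacent C=O → ether.
  CO: –C(=O)– with carbon on both sides → ketone.
  CH(COOCH3): pendant –COOCH3: carbonyl C bonded to C and –OCH3 → ester.
  C6H5: –C6H5 phenyl ring → arene.
Carboxylic acid appears at: CH(COOH), CH(COOH) → 2.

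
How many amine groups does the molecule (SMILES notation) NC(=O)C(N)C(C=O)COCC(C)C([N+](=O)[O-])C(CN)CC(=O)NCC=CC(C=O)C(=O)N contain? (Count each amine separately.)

2

–C(=O)NH2: carbonyl C bonded to C and to N → amide (the N is not a separate amine).
–NH2 on an sp³ carbon with no adjacent C=O → amine.
pendant –CHO: carbonyl C bonded to C and H → aldehyde.
C–O–C with sp³ carbons on both sides and no adjacent C=O → ether.
–NO2 on an sp³ carbon → nitro (the N=O is not a carbonyl).
pendant –CH2NH2: N on sp³ C, no adjacent C=O → amine.
–C(=O)–N– linkage → amide (the N is not an amine).
C=C double bond → alkene.
pendant –CHO: carbonyl C bonded to C and H → aldehyde.
–C(=O)NH2: carbonyl C bonded to C and to N → amide (the N is not a separate amine).
Amine appears at: CH(NH2), CH(CH2NH2) → 2.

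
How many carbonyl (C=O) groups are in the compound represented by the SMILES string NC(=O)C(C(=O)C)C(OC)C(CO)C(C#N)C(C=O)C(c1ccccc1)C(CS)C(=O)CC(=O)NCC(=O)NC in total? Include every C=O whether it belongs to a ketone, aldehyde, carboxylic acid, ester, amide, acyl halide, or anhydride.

H2NCO: amide, 1 C=O (running total 1).
CH(COCH3): ketone, 1 C=O (running total 2).
CH(CHO): aldehyde, 1 C=O (running total 3).
CO: ketone, 1 C=O (running total 4).
CH2CONHCH2: amide, 1 C=O (running total 5).
CONHCH3: amide, 1 C=O (running total 6).

6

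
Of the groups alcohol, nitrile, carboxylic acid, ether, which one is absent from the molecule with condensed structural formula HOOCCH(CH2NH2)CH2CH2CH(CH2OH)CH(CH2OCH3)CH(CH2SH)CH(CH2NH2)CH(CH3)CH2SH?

alcohol: present (CH(CH2OH) — pendant –CH2OH on an sp³ backbone C → alcohol).
ether: present (CH(CH2OCH3) — pendant –CH2OCH3: C–O–C linkage → ether).
carboxylic acid: present (HOOC — –COOH: carbonyl C bonded to –OH and C → carboxylic acid (the –OH is not a separate alcohol)).
nitrile: no segment matches this pattern.

nitrile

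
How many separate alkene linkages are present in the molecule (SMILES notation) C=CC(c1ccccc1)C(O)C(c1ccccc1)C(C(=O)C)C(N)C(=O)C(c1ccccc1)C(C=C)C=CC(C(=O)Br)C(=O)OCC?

3

Taking each segment in turn:
  CH2=CH: C=C double bond → alkene.
  CH(C6H5): pendant –C6H5: benzene ring → arene.
  CH(OH): –OH on an sp³ carbon → alcohol (secondary).
  CH(C6H5): pendant –C6H5: benzene ring → arene.
  CH(COCH3): pendant –COCH3: carbonyl C bonded to two carbons → ketone.
  CH(NH2): –NH2 on an sp³ carbon with no adjacent C=O → amine.
  CO: –C(=O)– with carbon on both sides → ketone.
  CH(C6H5): pendant –C6H5: benzene ring → arene.
  CH(CH=CH2): pendant –CH=CH2: C=C double bond → alkene.
  CH=CH: C=C double bond → alkene.
  CH(COBr): pendant –C(=O)X: carbonyl C bonded to C and halogen → acyl halide.
  COOCH2CH3: –C(=O)OCH2CH3: carbonyl C bonded to C and to –OEt → ester.
Alkene appears at: CH2=CH, CH(CH=CH2), CH=CH → 3.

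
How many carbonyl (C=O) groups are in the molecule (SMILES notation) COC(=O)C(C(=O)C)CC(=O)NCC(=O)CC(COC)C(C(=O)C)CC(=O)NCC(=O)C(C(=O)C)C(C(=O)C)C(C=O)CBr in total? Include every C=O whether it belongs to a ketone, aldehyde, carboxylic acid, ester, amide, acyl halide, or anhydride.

10

CH3OOC: ester, 1 C=O (running total 1).
CH(COCH3): ketone, 1 C=O (running total 2).
CH2CONHCH2: amide, 1 C=O (running total 3).
CO: ketone, 1 C=O (running total 4).
CH(COCH3): ketone, 1 C=O (running total 5).
CH2CONHCH2: amide, 1 C=O (running total 6).
CO: ketone, 1 C=O (running total 7).
CH(COCH3): ketone, 1 C=O (running total 8).
CH(COCH3): ketone, 1 C=O (running total 9).
CH(CHO): aldehyde, 1 C=O (running total 10).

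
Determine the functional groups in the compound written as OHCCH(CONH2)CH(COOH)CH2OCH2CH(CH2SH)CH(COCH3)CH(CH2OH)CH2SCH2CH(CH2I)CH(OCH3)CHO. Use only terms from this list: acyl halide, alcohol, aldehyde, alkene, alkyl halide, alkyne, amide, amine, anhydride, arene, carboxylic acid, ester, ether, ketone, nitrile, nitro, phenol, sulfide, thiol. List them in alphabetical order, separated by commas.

Working along the chain:
  OHC: terminal –CHO: carbonyl C bonded to H and C → aldehyde.
  CH(CONH2): pendant –CONH2: carbonyl C bonded to C and N → amide.
  CH(COOH): pendant –COOH: carbonyl C bonded to C and –OH → carboxylic acid.
  CH2OCH2: C–O–C with sp³ carbons on both sides and no adjacent C=O → ether.
  CH(CH2SH): pendant –CH2SH → thiol.
  CH(COCH3): pendant –COCH3: carbonyl C bonded to two carbons → ketone.
  CH(CH2OH): pendant –CH2OH on an sp³ backbone C → alcohol.
  CH2SCH2: C–S–C linkage → sulfide (thioether).
  CH(CH2I): pendant –CH2X: halogen on sp³ carbon → alkyl halide.
  CH(OCH3): pendant –OCH3: C–O–C with sp³ C, no adjacent C=O → ether.
  CHO: terminal –CHO: carbonyl C bonded to H and C → aldehyde.

alcohol, aldehyde, alkyl halide, amide, carboxylic acid, ether, ketone, sulfide, thiol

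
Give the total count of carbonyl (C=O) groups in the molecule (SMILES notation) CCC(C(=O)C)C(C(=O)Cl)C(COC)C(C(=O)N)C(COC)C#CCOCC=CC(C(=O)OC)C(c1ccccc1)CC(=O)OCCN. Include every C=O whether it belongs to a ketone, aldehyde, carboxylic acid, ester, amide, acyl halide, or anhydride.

5

CH(COCH3): ketone, 1 C=O (running total 1).
CH(COCl): acyl halide, 1 C=O (running total 2).
CH(CONH2): amide, 1 C=O (running total 3).
CH(COOCH3): ester, 1 C=O (running total 4).
CH2COOCH2: ester, 1 C=O (running total 5).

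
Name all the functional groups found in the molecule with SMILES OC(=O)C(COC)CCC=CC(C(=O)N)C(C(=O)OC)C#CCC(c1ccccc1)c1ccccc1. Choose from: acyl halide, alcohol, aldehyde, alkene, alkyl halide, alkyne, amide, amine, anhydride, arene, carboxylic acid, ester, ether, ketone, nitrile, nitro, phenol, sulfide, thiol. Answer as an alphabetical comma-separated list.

Working along the chain:
  HOOC: –COOH: carbonyl C bonded to –OH and C → carboxylic acid (the –OH is not a separate alcohol).
  CH(CH2OCH3): pendant –CH2OCH3: C–O–C linkage → ether.
  CH=CH: C=C double bond → alkene.
  CH(CONH2): pendant –CONH2: carbonyl C bonded to C and N → amide.
  CH(COOCH3): pendant –COOCH3: carbonyl C bonded to C and –OCH3 → ester.
  C≡C: C≡C triple bond → alkyne.
  CH(C6H5): pendant –C6H5: benzene ring → arene.
  C6H5: –C6H5 phenyl ring → arene.

alkene, alkyne, amide, arene, carboxylic acid, ester, ether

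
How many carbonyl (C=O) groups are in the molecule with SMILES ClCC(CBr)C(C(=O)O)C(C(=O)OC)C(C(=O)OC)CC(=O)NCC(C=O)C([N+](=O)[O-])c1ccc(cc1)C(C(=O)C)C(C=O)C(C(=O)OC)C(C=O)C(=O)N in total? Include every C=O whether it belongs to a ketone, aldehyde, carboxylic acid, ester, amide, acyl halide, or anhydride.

CH(COOH): carboxylic acid, 1 C=O (running total 1).
CH(COOCH3): ester, 1 C=O (running total 2).
CH(COOCH3): ester, 1 C=O (running total 3).
CH2CONHCH2: amide, 1 C=O (running total 4).
CH(CHO): aldehyde, 1 C=O (running total 5).
CH(COCH3): ketone, 1 C=O (running total 6).
CH(CHO): aldehyde, 1 C=O (running total 7).
CH(COOCH3): ester, 1 C=O (running total 8).
CH(CHO): aldehyde, 1 C=O (running total 9).
CONH2: amide, 1 C=O (running total 10).

10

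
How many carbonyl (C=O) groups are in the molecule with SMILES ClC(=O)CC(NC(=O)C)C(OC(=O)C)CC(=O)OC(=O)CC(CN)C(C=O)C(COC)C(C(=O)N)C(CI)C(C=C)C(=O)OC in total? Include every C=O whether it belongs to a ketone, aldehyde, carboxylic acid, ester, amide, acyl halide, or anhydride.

ClCO: acyl halide, 1 C=O (running total 1).
CH(NHCOCH3): amide, 1 C=O (running total 2).
CH(OCOCH3): ester, 1 C=O (running total 3).
CH2CO-O-COCH2: anhydride, 2 C=O (running total 5).
CH(CHO): aldehyde, 1 C=O (running total 6).
CH(CONH2): amide, 1 C=O (running total 7).
COOCH3: ester, 1 C=O (running total 8).

8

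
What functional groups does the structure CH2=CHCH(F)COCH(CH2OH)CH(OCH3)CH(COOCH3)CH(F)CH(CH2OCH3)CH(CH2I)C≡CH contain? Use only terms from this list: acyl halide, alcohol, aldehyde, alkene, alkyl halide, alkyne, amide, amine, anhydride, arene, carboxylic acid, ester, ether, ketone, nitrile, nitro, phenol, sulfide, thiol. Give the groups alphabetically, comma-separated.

Reading the structure from left to right:
  CH2=CH: C=C double bond → alkene.
  CH(F): halogen on an sp³ carbon → alkyl halide.
  CO: –C(=O)– with carbon on both sides → ketone.
  CH(CH2OH): pendant –CH2OH on an sp³ backbone C → alcohol.
  CH(OCH3): pendant –OCH3: C–O–C with sp³ C, no adjacent C=O → ether.
  CH(COOCH3): pendant –COOCH3: carbonyl C bonded to C and –OCH3 → ester.
  CH(F): halogen on an sp³ carbon → alkyl halide.
  CH(CH2OCH3): pendant –CH2OCH3: C–O–C linkage → ether.
  CH(CH2I): pendant –CH2X: halogen on sp³ carbon → alkyl halide.
  C≡CH: C≡C triple bond → alkyne.

alcohol, alkene, alkyl halide, alkyne, ester, ether, ketone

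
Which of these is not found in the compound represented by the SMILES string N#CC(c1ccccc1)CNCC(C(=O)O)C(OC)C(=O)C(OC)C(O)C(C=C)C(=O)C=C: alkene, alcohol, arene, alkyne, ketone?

ketone: present (CO — –C(=O)– with carbon on both sides → ketone).
alkene: present (CH(CH=CH2) — pendant –CH=CH2: C=C double bond → alkene).
arene: present (CH(C6H5) — pendant –C6H5: benzene ring → arene).
alcohol: present (CH(OH) — –OH on an sp³ carbon → alcohol (secondary)).
alkyne: absent. In N≡C, the triple bond is C≡N, not C≡C, so it is a nitrile.

alkyne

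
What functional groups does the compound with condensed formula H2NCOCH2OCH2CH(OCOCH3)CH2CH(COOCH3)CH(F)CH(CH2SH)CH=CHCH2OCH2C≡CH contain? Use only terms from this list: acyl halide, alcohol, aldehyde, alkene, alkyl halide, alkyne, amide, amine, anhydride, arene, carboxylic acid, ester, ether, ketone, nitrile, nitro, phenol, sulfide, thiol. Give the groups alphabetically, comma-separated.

alkene, alkyl halide, alkyne, amide, ester, ether, thiol

Taking each segment in turn:
  H2NCO: –C(=O)NH2: carbonyl C bonded to C and to N → amide (the N is not a separate amine).
  CH2OCH2: C–O–C with sp³ carbons on both sides and no adjacent C=O → ether.
  CH(OCOCH3): pendant –OC(=O)CH3: an acyloxy group → ester.
  CH(COOCH3): pendant –COOCH3: carbonyl C bonded to C and –OCH3 → ester.
  CH(F): halogen on an sp³ carbon → alkyl halide.
  CH(CH2SH): pendant –CH2SH → thiol.
  CH=CH: C=C double bond → alkene.
  CH2OCH2: C–O–C with sp³ carbons on both sides and no adjacent C=O → ether.
  C≡CH: C≡C triple bond → alkyne.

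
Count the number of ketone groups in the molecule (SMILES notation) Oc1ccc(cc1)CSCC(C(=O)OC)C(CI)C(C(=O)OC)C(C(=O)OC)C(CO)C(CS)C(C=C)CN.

0

Reading the structure from left to right:
  HOC6H4: –OH attached directly to an aromatic ring → phenol (not alcohol); the ring itself is an arene.
  CH2SCH2: C–S–C linkage → sulfide (thioether).
  CH(COOCH3): pendant –COOCH3: carbonyl C bonded to C and –OCH3 → ester.
  CH(CH2I): pendant –CH2X: halogen on sp³ carbon → alkyl halide.
  CH(COOCH3): pendant –COOCH3: carbonyl C bonded to C and –OCH3 → ester.
  CH(COOCH3): pendant –COOCH3: carbonyl C bonded to C and –OCH3 → ester.
  CH(CH2OH): pendant –CH2OH on an sp³ backbone C → alcohol.
  CH(CH2SH): pendant –CH2SH → thiol.
  CH(CH=CH2): pendant –CH=CH2: C=C double bond → alkene.
  CH2NH2: –NH2 on an sp³ carbon with no adjacent C=O → amine.
No segment is a ketone: CH(COOCH3) is ester, not ketone; CH(COOCH3) is ester, not ketone; CH(COOCH3) is ester, not ketone. → 0.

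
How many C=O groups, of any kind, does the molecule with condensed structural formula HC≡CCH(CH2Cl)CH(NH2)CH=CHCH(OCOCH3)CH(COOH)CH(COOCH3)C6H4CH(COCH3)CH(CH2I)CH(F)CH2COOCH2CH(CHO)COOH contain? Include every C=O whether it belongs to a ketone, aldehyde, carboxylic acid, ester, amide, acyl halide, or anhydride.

CH(OCOCH3): ester, 1 C=O (running total 1).
CH(COOH): carboxylic acid, 1 C=O (running total 2).
CH(COOCH3): ester, 1 C=O (running total 3).
CH(COCH3): ketone, 1 C=O (running total 4).
CH2COOCH2: ester, 1 C=O (running total 5).
CH(CHO): aldehyde, 1 C=O (running total 6).
COOH: carboxylic acid, 1 C=O (running total 7).

7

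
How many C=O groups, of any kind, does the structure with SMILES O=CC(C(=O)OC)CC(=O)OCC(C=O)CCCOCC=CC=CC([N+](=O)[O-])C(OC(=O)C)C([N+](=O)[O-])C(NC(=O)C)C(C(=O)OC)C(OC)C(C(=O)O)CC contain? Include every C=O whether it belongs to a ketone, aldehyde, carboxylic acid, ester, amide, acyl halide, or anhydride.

OHC: aldehyde, 1 C=O (running total 1).
CH(COOCH3): ester, 1 C=O (running total 2).
CH2COOCH2: ester, 1 C=O (running total 3).
CH(CHO): aldehyde, 1 C=O (running total 4).
CH(OCOCH3): ester, 1 C=O (running total 5).
CH(NHCOCH3): amide, 1 C=O (running total 6).
CH(COOCH3): ester, 1 C=O (running total 7).
CH(COOH): carboxylic acid, 1 C=O (running total 8).

8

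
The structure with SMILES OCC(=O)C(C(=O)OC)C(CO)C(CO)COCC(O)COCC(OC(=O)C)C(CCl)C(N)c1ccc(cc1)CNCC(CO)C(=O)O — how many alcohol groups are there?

5

Reading the structure from left to right:
  HOCH2: HO– on an sp³ carbon → alcohol.
  CO: –C(=O)– with carbon on both sides → ketone.
  CH(COOCH3): pendant –COOCH3: carbonyl C bonded to C and –OCH3 → ester.
  CH(CH2OH): pendant –CH2OH on an sp³ backbone C → alcohol.
  CH(CH2OH): pendant –CH2OH on an sp³ backbone C → alcohol.
  CH2OCH2: C–O–C with sp³ carbons on both sides and no adjacent C=O → ether.
  CH(OH): –OH on an sp³ carbon → alcohol (secondary).
  CH2OCH2: C–O–C with sp³ carbons on both sides and no adjacent C=O → ether.
  CH(OCOCH3): pendant –OC(=O)CH3: an acyloxy group → ester.
  CH(CH2Cl): pendant –CH2X: halogen on sp³ carbon → alkyl halide.
  CH(NH2): –NH2 on an sp³ carbon with no adjacent C=O → amine.
  C6H4: para-disubstituted benzene ring → arene.
  CH2NHCH2: C–N–C with sp³ carbons and no adjacent C=O → amine (secondary).
  CH(CH2OH): pendant –CH2OH on an sp³ backbone C → alcohol.
  COOH: –COOH: carbonyl C bonded to –OH and C → carboxylic acid (the –OH is not a separate alcohol).
Alcohol appears at: HOCH2, CH(CH2OH), CH(CH2OH), CH(OH), CH(CH2OH) → 5.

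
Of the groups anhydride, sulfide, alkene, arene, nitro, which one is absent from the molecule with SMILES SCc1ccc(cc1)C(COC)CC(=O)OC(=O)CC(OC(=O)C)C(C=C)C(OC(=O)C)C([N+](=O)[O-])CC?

nitro: present (CH(NO2) — –NO2 on an sp³ carbon → nitro (the N=O is not a carbonyl)).
alkene: present (CH(CH=CH2) — pendant –CH=CH2: C=C double bond → alkene).
anhydride: present (CH2CO-O-COCH2 — two acyl groups sharing one oxygen, –C(=O)–O–C(=O)– → anhydride).
arene: present (C6H4 — para-disubstituted benzene ring → arene).
sulfide: no segment matches this pattern.

sulfide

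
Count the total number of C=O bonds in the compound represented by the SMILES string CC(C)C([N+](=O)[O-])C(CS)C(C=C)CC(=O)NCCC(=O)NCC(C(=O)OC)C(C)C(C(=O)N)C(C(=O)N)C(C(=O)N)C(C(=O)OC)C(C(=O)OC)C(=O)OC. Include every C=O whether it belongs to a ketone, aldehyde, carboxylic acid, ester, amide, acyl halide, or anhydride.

9

CH2CONHCH2: amide, 1 C=O (running total 1).
CH2CONHCH2: amide, 1 C=O (running total 2).
CH(COOCH3): ester, 1 C=O (running total 3).
CH(CONH2): amide, 1 C=O (running total 4).
CH(CONH2): amide, 1 C=O (running total 5).
CH(CONH2): amide, 1 C=O (running total 6).
CH(COOCH3): ester, 1 C=O (running total 7).
CH(COOCH3): ester, 1 C=O (running total 8).
COOCH3: ester, 1 C=O (running total 9).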